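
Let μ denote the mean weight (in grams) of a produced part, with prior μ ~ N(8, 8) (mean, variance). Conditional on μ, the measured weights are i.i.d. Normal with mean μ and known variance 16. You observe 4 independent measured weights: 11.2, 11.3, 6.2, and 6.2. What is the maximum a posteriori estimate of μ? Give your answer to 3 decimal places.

μ̂_MAP = 8.483

n = 4; x̄ = (11.2 + 11.3 + 6.2 + 6.2)/4 = 34.9/4 = 8.725.
For a Normal prior and Normal likelihood with known variance, the posterior is Normal; its mode equals its mean, the precision-weighted average.
Prior precision 1/σ₀² = 1/8 = 0.125; data precision n/σ² = 4/16 = 0.25.
μ̂ = (0.125·8 + 0.25·8.725) / (0.125 + 0.25) = 3.18125/0.375 = 509/60 ≈ 8.483.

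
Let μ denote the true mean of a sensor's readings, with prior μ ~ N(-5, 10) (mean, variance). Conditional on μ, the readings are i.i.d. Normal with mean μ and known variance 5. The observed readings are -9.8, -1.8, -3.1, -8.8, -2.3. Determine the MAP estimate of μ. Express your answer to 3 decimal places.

μ̂_MAP = -5.145

n = 5; x̄ = ((-9.8) + (-1.8) + (-3.1) + (-8.8) + (-2.3))/5 = -25.8/5 = -5.16.
For a Normal prior and Normal likelihood with known variance, the posterior is Normal; its mode equals its mean, the precision-weighted average.
Prior precision 1/σ₀² = 1/10 = 0.1; data precision n/σ² = 5/5 = 1.
μ̂ = (0.1·(-5) + 1·(-5.16)) / (0.1 + 1) = (-5.66)/1.1 = -283/55 ≈ -5.145.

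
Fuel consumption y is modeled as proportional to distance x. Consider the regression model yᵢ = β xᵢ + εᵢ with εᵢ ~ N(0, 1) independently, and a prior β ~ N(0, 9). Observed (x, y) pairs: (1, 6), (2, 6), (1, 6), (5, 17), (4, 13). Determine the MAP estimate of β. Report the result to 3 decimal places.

log p(β | y) = −Σ(yᵢ − βxᵢ)²/(2·1) − β²/(2·9) + const.
Setting the derivative to zero: Σxᵢ(yᵢ − βxᵢ)/1 − β/9 = 0, so β = Σxᵢyᵢ / (Σxᵢ² + σ²/τ²).
Σxᵢyᵢ = 1·6 + 2·6 + 1·6 + 5·17 + 4·13 = 161; Σxᵢ² = 47; σ²/τ² = 1/9.
β̂_MAP = 161 / (47 + 1/9) = 161/(424/9) = 1449/424 ≈ 3.417.

β̂_MAP = 3.417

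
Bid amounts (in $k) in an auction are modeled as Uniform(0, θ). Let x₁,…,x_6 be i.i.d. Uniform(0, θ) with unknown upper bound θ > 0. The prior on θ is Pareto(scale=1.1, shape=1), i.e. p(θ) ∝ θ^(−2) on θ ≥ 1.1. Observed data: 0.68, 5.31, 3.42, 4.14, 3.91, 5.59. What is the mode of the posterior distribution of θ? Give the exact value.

θ̂_MAP = 5.59

The Uniform(0, θ) likelihood is θ^(−n) for θ ≥ max(xᵢ), zero otherwise. Here max(xᵢ) = 5.59.
Posterior ∝ θ^(−2) · θ^(−6) = θ^(−8) on θ ≥ max(1.1, 5.59) = 5.59.
This density is strictly decreasing in θ, so the posterior mode lies at the lower boundary of the support.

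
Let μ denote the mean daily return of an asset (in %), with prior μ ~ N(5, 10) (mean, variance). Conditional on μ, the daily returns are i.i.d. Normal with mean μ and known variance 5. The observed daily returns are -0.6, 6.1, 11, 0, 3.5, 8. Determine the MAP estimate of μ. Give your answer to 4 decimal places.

μ̂_MAP = 4.6923

n = 6; x̄ = ((-0.6) + 6.1 + 11 + 0 + 3.5 + 8)/6 = 28/6 = 14/3 ≈ 4.6667.
For a Normal prior and Normal likelihood with known variance, the posterior is Normal; its mode equals its mean, the precision-weighted average.
Prior precision 1/σ₀² = 1/10 = 0.1; data precision n/σ² = 6/5 = 1.2.
μ̂ = (0.1·5 + 1.2·(14/3)) / (0.1 + 1.2) = 6.1/1.3 = 61/13 ≈ 4.6923.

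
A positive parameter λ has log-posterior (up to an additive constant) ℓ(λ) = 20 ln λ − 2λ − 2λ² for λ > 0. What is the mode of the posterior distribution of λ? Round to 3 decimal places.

ℓ'(λ) = 20/λ − 2 − 4λ. Setting this to zero and multiplying by λ: 4λ² + 2λ − 20 = 0.
λ = (−2 + √(2² + 4·4·20)) / (2·4) = (−2 + √324) / 8 = (−2 + 18)/8 = 2.
ℓ''(λ) = −20/λ² − 4 < 0, confirming a maximum.

λ̂_MAP = 2.000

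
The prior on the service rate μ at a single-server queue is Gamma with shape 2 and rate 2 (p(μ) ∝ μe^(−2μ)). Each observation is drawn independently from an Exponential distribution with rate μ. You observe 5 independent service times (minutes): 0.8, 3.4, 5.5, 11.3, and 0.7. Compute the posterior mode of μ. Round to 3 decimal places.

μ̂_MAP = 0.253

The Exponential(rate=μ) likelihood is ∝ μ^n e^(−μΣtᵢ). Here n = 5 and Σtᵢ = 0.8 + 3.4 + 5.5 + 11.3 + 0.7 = 21.7.
Posterior ∝ μe^(−2μ) · μ^5e^(−21.7μ) = μ^6e^(−23.7μ), i.e. Gamma(7, 23.7).
Mode = (a−1)/b = 6/23.7 ≈ 0.253.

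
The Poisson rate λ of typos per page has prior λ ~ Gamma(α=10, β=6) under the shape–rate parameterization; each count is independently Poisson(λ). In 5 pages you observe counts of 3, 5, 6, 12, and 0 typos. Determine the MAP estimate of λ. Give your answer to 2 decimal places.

λ̂_MAP = 3.18

Σxᵢ = 3+5+6+12+0 = 26, with n = 5.
Posterior ∝ λ^9e^(−6λ) · λ^26e^(−5λ) = λ^35e^(−11λ), i.e. Gamma(shape=36, rate=11).
The mode of a Gamma(a, b) with a ≥ 1 (shape–rate) is (a−1)/b = 35/11 ≈ 3.18.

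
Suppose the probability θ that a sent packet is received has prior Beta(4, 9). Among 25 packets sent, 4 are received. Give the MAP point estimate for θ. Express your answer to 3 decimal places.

Prior: Beta(4, 9).
Data: 4 successes in 25 trials. The binomial likelihood contributes θ^4(1−θ)^21, so the posterior is Beta(4+4, 9+21) = Beta(8, 30).
For Beta(a, b) with a, b > 1 the mode is (a−1)/(a+b−2) = 7/36 ≈ 0.194.

θ̂_MAP = 0.194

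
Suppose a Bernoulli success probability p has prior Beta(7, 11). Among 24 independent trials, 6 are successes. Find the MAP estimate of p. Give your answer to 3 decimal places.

p̂_MAP = 0.300

Prior: Beta(7, 11).
Data: 6 successes in 24 trials. The binomial likelihood contributes p^6(1−p)^18, so the posterior is Beta(7+6, 11+18) = Beta(13, 29).
For Beta(a, b) with a, b > 1 the mode is (a−1)/(a+b−2) = 12/40 ≈ 0.300.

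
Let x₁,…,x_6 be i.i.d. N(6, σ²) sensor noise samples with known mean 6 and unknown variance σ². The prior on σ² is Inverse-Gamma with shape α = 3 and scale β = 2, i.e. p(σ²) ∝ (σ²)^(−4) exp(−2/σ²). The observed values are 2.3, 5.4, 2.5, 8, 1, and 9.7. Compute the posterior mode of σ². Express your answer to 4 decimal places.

Sum of squared deviations about the known mean: SS = (2.3−6)² + (5.4−6)² + (2.5−6)² + (8−6)² + (1−6)² + (9.7−6)² = 68.99.
The Normal likelihood contributes (σ²)^(−n/2) exp(−SS/(2σ²)), so the posterior is Inverse-Gamma(α + n/2, β + SS/2) = Inverse-Gamma(6, 36.495).
The mode of Inverse-Gamma(a, b) is b/(a+1) = 36.495/7 ≈ 5.2136.

σ̂²_MAP = 5.2136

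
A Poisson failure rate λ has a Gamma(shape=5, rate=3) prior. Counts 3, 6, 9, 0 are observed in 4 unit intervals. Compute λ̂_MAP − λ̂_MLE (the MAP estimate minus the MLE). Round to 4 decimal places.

Σxᵢ = 18. Posterior is Gamma(23, 7); MAP = (23−1)/7 = 22/7 ≈ 3.14286.
MLE = x̄ = 18/4 ≈ 4.50000.
Difference = 22/7 − 18/4 = -19/14 ≈ -1.3571.

MAP − MLE = -1.3571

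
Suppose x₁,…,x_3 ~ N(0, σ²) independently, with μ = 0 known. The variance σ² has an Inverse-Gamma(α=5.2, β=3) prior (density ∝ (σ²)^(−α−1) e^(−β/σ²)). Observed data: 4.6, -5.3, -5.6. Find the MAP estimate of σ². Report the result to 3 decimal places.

σ̂²_MAP = 5.624

Sum of squared deviations about the known mean: SS = (4.6−0)² + (-5.3−0)² + (-5.6−0)² = 80.61.
The Normal likelihood contributes (σ²)^(−n/2) exp(−SS/(2σ²)), so the posterior is Inverse-Gamma(α + n/2, β + SS/2) = Inverse-Gamma(6.7, 43.305).
The mode of Inverse-Gamma(a, b) is b/(a+1) = 43.305/7.7 ≈ 5.624.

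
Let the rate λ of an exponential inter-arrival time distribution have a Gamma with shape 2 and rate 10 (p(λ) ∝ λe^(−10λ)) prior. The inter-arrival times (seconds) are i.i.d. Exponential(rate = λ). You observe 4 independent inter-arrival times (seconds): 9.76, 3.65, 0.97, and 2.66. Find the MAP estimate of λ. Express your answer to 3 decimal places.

λ̂_MAP = 0.185

The Exponential(rate=λ) likelihood is ∝ λ^n e^(−λΣtᵢ). Here n = 4 and Σtᵢ = 9.76 + 3.65 + 0.97 + 2.66 = 17.04.
Posterior ∝ λe^(−10λ) · λ^4e^(−17.04λ) = λ^5e^(−27.04λ), i.e. Gamma(6, 27.04).
Mode = (a−1)/b = 5/27.04 ≈ 0.185.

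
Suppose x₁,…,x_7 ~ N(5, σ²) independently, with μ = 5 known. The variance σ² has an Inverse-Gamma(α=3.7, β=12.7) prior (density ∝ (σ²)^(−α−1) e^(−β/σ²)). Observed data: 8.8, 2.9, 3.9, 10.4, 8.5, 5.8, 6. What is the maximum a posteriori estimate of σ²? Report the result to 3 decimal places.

Sum of squared deviations about the known mean: SS = (8.8−5)² + (2.9−5)² + (3.9−5)² + (10.4−5)² + (8.5−5)² + (5.8−5)² + (6−5)² = 63.11.
The Normal likelihood contributes (σ²)^(−n/2) exp(−SS/(2σ²)), so the posterior is Inverse-Gamma(α + n/2, β + SS/2) = Inverse-Gamma(7.2, 44.255).
The mode of Inverse-Gamma(a, b) is b/(a+1) = 44.255/8.2 ≈ 5.397.

σ̂²_MAP = 5.397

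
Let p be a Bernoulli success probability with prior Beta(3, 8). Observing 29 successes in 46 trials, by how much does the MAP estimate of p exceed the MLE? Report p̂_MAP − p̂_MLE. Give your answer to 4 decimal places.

Posterior is Beta(32, 25); MAP = (32−1)/(57−2) = 31/55 ≈ 0.56364.
MLE ignores the prior: p̂_MLE = k/n = 29/46 ≈ 0.63043.
Difference = 31/55 − 29/46 = -169/2530 ≈ -0.0668.

MAP − MLE = -0.0668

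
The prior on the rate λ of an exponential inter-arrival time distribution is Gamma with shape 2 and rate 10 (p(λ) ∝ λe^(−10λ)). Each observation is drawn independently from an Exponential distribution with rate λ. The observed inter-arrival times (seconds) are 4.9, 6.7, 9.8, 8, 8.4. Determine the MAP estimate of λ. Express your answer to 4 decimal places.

The Exponential(rate=λ) likelihood is ∝ λ^n e^(−λΣtᵢ). Here n = 5 and Σtᵢ = 4.9 + 6.7 + 9.8 + 8 + 8.4 = 37.8.
Posterior ∝ λe^(−10λ) · λ^5e^(−37.8λ) = λ^6e^(−47.8λ), i.e. Gamma(7, 47.8).
Mode = (a−1)/b = 6/47.8 ≈ 0.1255.

λ̂_MAP = 0.1255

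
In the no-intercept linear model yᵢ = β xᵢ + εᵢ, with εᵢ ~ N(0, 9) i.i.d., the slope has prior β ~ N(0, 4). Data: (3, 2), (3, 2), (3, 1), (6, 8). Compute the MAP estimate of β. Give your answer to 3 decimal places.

log p(β | y) = −Σ(yᵢ − βxᵢ)²/(2·9) − β²/(2·4) + const.
Setting the derivative to zero: Σxᵢ(yᵢ − βxᵢ)/9 − β/4 = 0, so β = Σxᵢyᵢ / (Σxᵢ² + σ²/τ²).
Σxᵢyᵢ = 3·2 + 3·2 + 3·1 + 6·8 = 63; Σxᵢ² = 63; σ²/τ² = 2.25.
β̂_MAP = 63 / (63 + 2.25) = 63/65.25 ≈ 0.966.

β̂_MAP = 0.966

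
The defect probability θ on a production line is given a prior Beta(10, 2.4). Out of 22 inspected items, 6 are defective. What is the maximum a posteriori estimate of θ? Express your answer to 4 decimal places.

θ̂_MAP = 0.4630

Prior: Beta(10, 2.4).
Data: 6 successes in 22 trials. The binomial likelihood contributes θ^6(1−θ)^16, so the posterior is Beta(10+6, 2.4+16) = Beta(16, 18.4).
For Beta(a, b) with a, b > 1 the mode is (a−1)/(a+b−2) = 15/32.4 ≈ 0.4630.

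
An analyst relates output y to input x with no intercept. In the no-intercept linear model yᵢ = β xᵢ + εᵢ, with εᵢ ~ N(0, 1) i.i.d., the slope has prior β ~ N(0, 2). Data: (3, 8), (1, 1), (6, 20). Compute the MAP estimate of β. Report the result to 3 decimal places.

β̂_MAP = 3.118

log p(β | y) = −Σ(yᵢ − βxᵢ)²/(2·1) − β²/(2·2) + const.
Setting the derivative to zero: Σxᵢ(yᵢ − βxᵢ)/1 − β/2 = 0, so β = Σxᵢyᵢ / (Σxᵢ² + σ²/τ²).
Σxᵢyᵢ = 3·8 + 1·1 + 6·20 = 145; Σxᵢ² = 46; σ²/τ² = 0.5.
β̂_MAP = 145 / (46 + 0.5) = 145/46.5 ≈ 3.118.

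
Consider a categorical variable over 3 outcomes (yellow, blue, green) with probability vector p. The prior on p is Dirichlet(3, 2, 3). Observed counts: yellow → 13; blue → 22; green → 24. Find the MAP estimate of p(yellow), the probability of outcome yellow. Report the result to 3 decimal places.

MAP estimate of p(yellow) = 0.234

The posterior is Dirichlet(αᵢ + nᵢ) = Dirichlet(16, 24, 27).
For a Dirichlet(a₁,…,a_K) with all aᵢ > 1, the mode has j-th component (aⱼ − 1)/(Σaᵢ − K).
Here Σaᵢ = 67 and K = 3, so p(yellow) = (16 − 1)/(67 − 3) = 15/64 ≈ 0.234.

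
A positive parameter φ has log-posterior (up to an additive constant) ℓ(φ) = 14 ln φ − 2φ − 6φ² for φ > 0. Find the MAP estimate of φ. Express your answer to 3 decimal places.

ℓ'(φ) = 14/φ − 2 − 12φ. Setting this to zero and multiplying by φ: 12φ² + 2φ − 14 = 0.
φ = (−2 + √(2² + 4·12·14)) / (2·12) = (−2 + √676) / 24 = (−2 + 26)/24 = 1.
ℓ''(φ) = −14/φ² − 12 < 0, confirming a maximum.

φ̂_MAP = 1.000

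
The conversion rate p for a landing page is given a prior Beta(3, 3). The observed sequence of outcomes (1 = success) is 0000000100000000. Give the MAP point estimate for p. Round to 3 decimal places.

Prior: Beta(3, 3).
Data: 1 success in 16 trials (from the sequence). The binomial likelihood contributes p(1−p)^15, so the posterior is Beta(3+1, 3+15) = Beta(4, 18).
For Beta(a, b) with a, b > 1 the mode is (a−1)/(a+b−2) = 3/20 ≈ 0.150.

p̂_MAP = 0.150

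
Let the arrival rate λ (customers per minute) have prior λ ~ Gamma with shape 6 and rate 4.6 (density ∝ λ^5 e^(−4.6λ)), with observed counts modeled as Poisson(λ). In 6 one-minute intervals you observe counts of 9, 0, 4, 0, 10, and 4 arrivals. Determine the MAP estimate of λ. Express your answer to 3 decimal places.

λ̂_MAP = 3.019

Σxᵢ = 9+0+4+0+10+4 = 27, with n = 6.
Posterior ∝ λ^5e^(−4.6λ) · λ^27e^(−6λ) = λ^32e^(−10.6λ), i.e. Gamma(shape=33, rate=10.6).
The mode of a Gamma(a, b) with a ≥ 1 (shape–rate) is (a−1)/b = 32/10.6 ≈ 3.019.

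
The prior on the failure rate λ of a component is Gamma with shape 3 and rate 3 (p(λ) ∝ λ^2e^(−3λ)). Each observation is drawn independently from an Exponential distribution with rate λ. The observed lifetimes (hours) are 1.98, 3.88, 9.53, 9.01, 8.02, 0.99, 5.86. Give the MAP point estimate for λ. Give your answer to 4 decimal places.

λ̂_MAP = 0.2129

The Exponential(rate=λ) likelihood is ∝ λ^n e^(−λΣtᵢ). Here n = 7 and Σtᵢ = 1.98 + 3.88 + 9.53 + 9.01 + 8.02 + 0.99 + 5.86 = 39.27.
Posterior ∝ λ^2e^(−3λ) · λ^7e^(−39.27λ) = λ^9e^(−42.27λ), i.e. Gamma(10, 42.27).
Mode = (a−1)/b = 9/42.27 ≈ 0.2129.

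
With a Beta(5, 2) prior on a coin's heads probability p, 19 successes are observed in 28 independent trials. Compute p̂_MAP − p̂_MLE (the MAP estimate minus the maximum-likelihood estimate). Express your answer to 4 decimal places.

MAP − MLE = 0.0184

Posterior is Beta(24, 11); MAP = (24−1)/(35−2) = 23/33 ≈ 0.69697.
MLE ignores the prior: p̂_MLE = k/n = 19/28 ≈ 0.67857.
Difference = 23/33 − 19/28 = 17/924 ≈ 0.0184.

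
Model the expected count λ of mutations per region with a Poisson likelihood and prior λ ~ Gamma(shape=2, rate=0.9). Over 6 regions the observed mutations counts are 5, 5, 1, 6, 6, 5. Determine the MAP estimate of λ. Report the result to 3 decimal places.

λ̂_MAP = 4.203

Σxᵢ = 5+5+1+6+6+5 = 28, with n = 6.
Posterior ∝ λe^(−0.9λ) · λ^28e^(−6λ) = λ^29e^(−6.9λ), i.e. Gamma(shape=30, rate=6.9).
The mode of a Gamma(a, b) with a ≥ 1 (shape–rate) is (a−1)/b = 29/6.9 ≈ 4.203.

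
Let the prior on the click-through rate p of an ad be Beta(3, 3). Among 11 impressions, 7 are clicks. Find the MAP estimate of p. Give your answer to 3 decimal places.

Prior: Beta(3, 3).
Data: 7 successes in 11 trials. The binomial likelihood contributes p^7(1−p)^4, so the posterior is Beta(3+7, 3+4) = Beta(10, 7).
For Beta(a, b) with a, b > 1 the mode is (a−1)/(a+b−2) = 9/15 ≈ 0.600.

p̂_MAP = 0.600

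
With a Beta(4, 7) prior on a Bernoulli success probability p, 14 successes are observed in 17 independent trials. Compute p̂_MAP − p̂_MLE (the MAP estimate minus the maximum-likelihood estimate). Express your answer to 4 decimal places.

Posterior is Beta(18, 10); MAP = (18−1)/(28−2) = 17/26 ≈ 0.65385.
MLE ignores the prior: p̂_MLE = k/n = 14/17 ≈ 0.82353.
Difference = 17/26 − 14/17 = -75/442 ≈ -0.1697.

MAP − MLE = -0.1697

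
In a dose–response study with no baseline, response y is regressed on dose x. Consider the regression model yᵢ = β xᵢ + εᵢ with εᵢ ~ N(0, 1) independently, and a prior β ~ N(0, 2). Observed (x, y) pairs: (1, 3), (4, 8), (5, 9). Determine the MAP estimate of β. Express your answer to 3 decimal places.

β̂_MAP = 1.882

log p(β | y) = −Σ(yᵢ − βxᵢ)²/(2·1) − β²/(2·2) + const.
Setting the derivative to zero: Σxᵢ(yᵢ − βxᵢ)/1 − β/2 = 0, so β = Σxᵢyᵢ / (Σxᵢ² + σ²/τ²).
Σxᵢyᵢ = 1·3 + 4·8 + 5·9 = 80; Σxᵢ² = 42; σ²/τ² = 0.5.
β̂_MAP = 80 / (42 + 0.5) = 80/42.5 ≈ 1.882.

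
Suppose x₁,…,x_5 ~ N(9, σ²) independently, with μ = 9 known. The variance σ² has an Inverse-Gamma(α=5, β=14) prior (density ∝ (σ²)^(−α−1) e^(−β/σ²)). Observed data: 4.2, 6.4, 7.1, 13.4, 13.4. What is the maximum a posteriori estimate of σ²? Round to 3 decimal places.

σ̂²_MAP = 5.890

Sum of squared deviations about the known mean: SS = (4.2−9)² + (6.4−9)² + (7.1−9)² + (13.4−9)² + (13.4−9)² = 72.13.
The Normal likelihood contributes (σ²)^(−n/2) exp(−SS/(2σ²)), so the posterior is Inverse-Gamma(α + n/2, β + SS/2) = Inverse-Gamma(7.5, 50.065).
The mode of Inverse-Gamma(a, b) is b/(a+1) = 50.065/8.5 ≈ 5.890.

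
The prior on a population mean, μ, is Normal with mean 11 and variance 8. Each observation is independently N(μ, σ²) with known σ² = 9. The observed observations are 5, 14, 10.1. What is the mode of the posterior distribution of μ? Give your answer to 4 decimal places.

n = 3; x̄ = (5 + 14 + 10.1)/3 = 29.1/3 = 9.7.
For a Normal prior and Normal likelihood with known variance, the posterior is Normal; its mode equals its mean, the precision-weighted average.
Prior precision 1/σ₀² = 1/8 = 0.125; data precision n/σ² = 3/9 = 1/3.
μ̂ = (0.125·11 + (1/3)·9.7) / (0.125 + 1/3) = (553/120)/(11/24) = 553/55 ≈ 10.0545.

μ̂_MAP = 10.0545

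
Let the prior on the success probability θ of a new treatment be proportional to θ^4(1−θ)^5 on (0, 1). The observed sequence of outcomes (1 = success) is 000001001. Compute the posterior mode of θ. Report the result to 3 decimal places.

The prior density ∝ θ^4(1−θ)^5 is the kernel of Beta(5, 6).
Data: 2 successes in 9 trials (from the sequence). The binomial likelihood contributes θ^2(1−θ)^7, so the posterior is Beta(5+2, 6+7) = Beta(7, 13).
For Beta(a, b) with a, b > 1 the mode is (a−1)/(a+b−2) = 6/18 ≈ 0.333.

θ̂_MAP = 0.333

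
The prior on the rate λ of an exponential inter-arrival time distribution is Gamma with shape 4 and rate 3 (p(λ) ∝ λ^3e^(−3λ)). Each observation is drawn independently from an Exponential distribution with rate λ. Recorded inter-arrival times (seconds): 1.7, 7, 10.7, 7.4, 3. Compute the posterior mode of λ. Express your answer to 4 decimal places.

The Exponential(rate=λ) likelihood is ∝ λ^n e^(−λΣtᵢ). Here n = 5 and Σtᵢ = 1.7 + 7 + 10.7 + 7.4 + 3 = 29.8.
Posterior ∝ λ^3e^(−3λ) · λ^5e^(−29.8λ) = λ^8e^(−32.8λ), i.e. Gamma(9, 32.8).
Mode = (a−1)/b = 8/32.8 ≈ 0.2439.

λ̂_MAP = 0.2439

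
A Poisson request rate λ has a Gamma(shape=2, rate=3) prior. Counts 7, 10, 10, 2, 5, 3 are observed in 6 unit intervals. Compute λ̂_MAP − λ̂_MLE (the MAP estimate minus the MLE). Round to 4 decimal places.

Σxᵢ = 37. Posterior is Gamma(39, 9); MAP = (39−1)/9 = 38/9 ≈ 4.22222.
MLE = x̄ = 37/6 ≈ 6.16667.
Difference = 38/9 − 37/6 = -35/18 ≈ -1.9444.

MAP − MLE = -1.9444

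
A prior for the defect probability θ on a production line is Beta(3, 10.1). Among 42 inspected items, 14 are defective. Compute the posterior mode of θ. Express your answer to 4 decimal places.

Prior: Beta(3, 10.1).
Data: 14 successes in 42 trials. The binomial likelihood contributes θ^14(1−θ)^28, so the posterior is Beta(3+14, 10.1+28) = Beta(17, 38.1).
For Beta(a, b) with a, b > 1 the mode is (a−1)/(a+b−2) = 16/53.1 ≈ 0.3013.

θ̂_MAP = 0.3013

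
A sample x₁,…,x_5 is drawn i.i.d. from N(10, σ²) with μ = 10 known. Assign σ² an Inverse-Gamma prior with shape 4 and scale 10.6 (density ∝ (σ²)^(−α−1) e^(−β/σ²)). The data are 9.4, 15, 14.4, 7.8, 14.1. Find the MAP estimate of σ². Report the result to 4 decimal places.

Sum of squared deviations about the known mean: SS = (9.4−10)² + (15−10)² + (14.4−10)² + (7.8−10)² + (14.1−10)² = 66.37.
The Normal likelihood contributes (σ²)^(−n/2) exp(−SS/(2σ²)), so the posterior is Inverse-Gamma(α + n/2, β + SS/2) = Inverse-Gamma(6.5, 43.785).
The mode of Inverse-Gamma(a, b) is b/(a+1) = 43.785/7.5 ≈ 5.8380.

σ̂²_MAP = 5.8380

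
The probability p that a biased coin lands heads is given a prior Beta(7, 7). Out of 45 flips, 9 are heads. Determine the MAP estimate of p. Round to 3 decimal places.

Prior: Beta(7, 7).
Data: 9 successes in 45 trials. The binomial likelihood contributes p^9(1−p)^36, so the posterior is Beta(7+9, 7+36) = Beta(16, 43).
For Beta(a, b) with a, b > 1 the mode is (a−1)/(a+b−2) = 15/57 ≈ 0.263.

p̂_MAP = 0.263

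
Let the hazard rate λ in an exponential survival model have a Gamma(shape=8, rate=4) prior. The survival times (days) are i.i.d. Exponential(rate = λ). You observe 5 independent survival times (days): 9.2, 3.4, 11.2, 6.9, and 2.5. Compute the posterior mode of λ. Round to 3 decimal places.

λ̂_MAP = 0.323

The Exponential(rate=λ) likelihood is ∝ λ^n e^(−λΣtᵢ). Here n = 5 and Σtᵢ = 9.2 + 3.4 + 11.2 + 6.9 + 2.5 = 33.2.
Posterior ∝ λ^7e^(−4λ) · λ^5e^(−33.2λ) = λ^12e^(−37.2λ), i.e. Gamma(13, 37.2).
Mode = (a−1)/b = 12/37.2 ≈ 0.323.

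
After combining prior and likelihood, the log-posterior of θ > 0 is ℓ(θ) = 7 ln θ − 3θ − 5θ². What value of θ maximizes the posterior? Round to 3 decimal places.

ℓ'(θ) = 7/θ − 3 − 10θ. Setting this to zero and multiplying by θ: 10θ² + 3θ − 7 = 0.
θ = (−3 + √(3² + 4·10·7)) / (2·10) = (−3 + √289) / 20 = (−3 + 17)/20 = 7/10.
ℓ''(θ) = −7/θ² − 10 < 0, confirming a maximum.

θ̂_MAP = 0.700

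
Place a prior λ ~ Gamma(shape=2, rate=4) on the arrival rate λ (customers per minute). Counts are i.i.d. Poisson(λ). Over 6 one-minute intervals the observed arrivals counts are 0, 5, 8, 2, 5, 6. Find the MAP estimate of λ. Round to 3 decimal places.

Σxᵢ = 0+5+8+2+5+6 = 26, with n = 6.
Posterior ∝ λe^(−4λ) · λ^26e^(−6λ) = λ^27e^(−10λ), i.e. Gamma(shape=28, rate=10).
The mode of a Gamma(a, b) with a ≥ 1 (shape–rate) is (a−1)/b = 27/10 ≈ 2.700.

λ̂_MAP = 2.700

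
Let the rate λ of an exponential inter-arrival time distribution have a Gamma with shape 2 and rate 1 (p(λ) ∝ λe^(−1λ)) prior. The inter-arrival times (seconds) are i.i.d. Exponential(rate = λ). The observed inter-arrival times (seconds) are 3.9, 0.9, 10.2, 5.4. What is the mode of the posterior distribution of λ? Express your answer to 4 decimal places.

λ̂_MAP = 0.2336

The Exponential(rate=λ) likelihood is ∝ λ^n e^(−λΣtᵢ). Here n = 4 and Σtᵢ = 3.9 + 0.9 + 10.2 + 5.4 = 20.4.
Posterior ∝ λe^(−1λ) · λ^4e^(−20.4λ) = λ^5e^(−21.4λ), i.e. Gamma(6, 21.4).
Mode = (a−1)/b = 5/21.4 ≈ 0.2336.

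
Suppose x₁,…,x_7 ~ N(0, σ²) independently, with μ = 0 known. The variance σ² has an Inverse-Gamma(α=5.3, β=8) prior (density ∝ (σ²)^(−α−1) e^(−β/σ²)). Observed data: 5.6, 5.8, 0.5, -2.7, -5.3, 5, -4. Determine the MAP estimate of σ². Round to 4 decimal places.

σ̂²_MAP = 8.0423

Sum of squared deviations about the known mean: SS = (5.6−0)² + (5.8−0)² + (0.5−0)² + (-2.7−0)² + (-5.3−0)² + (5−0)² + (-4−0)² = 141.63.
The Normal likelihood contributes (σ²)^(−n/2) exp(−SS/(2σ²)), so the posterior is Inverse-Gamma(α + n/2, β + SS/2) = Inverse-Gamma(8.8, 78.815).
The mode of Inverse-Gamma(a, b) is b/(a+1) = 78.815/9.8 ≈ 8.0423.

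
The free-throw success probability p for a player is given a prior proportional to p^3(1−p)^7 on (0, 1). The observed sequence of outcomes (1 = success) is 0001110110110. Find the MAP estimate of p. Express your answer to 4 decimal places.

p̂_MAP = 0.4348

The prior density ∝ p^3(1−p)^7 is the kernel of Beta(4, 8).
Data: 7 successes in 13 trials (from the sequence). The binomial likelihood contributes p^7(1−p)^6, so the posterior is Beta(4+7, 8+6) = Beta(11, 14).
For Beta(a, b) with a, b > 1 the mode is (a−1)/(a+b−2) = 10/23 ≈ 0.4348.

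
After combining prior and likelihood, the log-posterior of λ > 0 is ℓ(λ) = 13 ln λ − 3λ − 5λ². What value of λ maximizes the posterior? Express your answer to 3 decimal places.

ℓ'(λ) = 13/λ − 3 − 10λ. Setting this to zero and multiplying by λ: 10λ² + 3λ − 13 = 0.
λ = (−3 + √(3² + 4·10·13)) / (2·10) = (−3 + √529) / 20 = (−3 + 23)/20 = 1.
ℓ''(λ) = −13/λ² − 10 < 0, confirming a maximum.

λ̂_MAP = 1.000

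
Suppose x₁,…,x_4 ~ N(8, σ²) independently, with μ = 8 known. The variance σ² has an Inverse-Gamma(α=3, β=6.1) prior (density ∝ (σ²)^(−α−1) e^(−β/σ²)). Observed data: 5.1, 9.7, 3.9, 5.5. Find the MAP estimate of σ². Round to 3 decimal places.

Sum of squared deviations about the known mean: SS = (5.1−8)² + (9.7−8)² + (3.9−8)² + (5.5−8)² = 34.36.
The Normal likelihood contributes (σ²)^(−n/2) exp(−SS/(2σ²)), so the posterior is Inverse-Gamma(α + n/2, β + SS/2) = Inverse-Gamma(5, 23.28).
The mode of Inverse-Gamma(a, b) is b/(a+1) = 23.28/6 ≈ 3.880.

σ̂²_MAP = 3.880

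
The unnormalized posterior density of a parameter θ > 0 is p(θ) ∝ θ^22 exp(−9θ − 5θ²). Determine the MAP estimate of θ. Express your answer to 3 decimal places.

θ̂_MAP = 1.100

ℓ'(θ) = 22/θ − 9 − 10θ. Setting this to zero and multiplying by θ: 10θ² + 9θ − 22 = 0.
θ = (−9 + √(9² + 4·10·22)) / (2·10) = (−9 + √961) / 20 = (−9 + 31)/20 = 11/10.
ℓ''(θ) = −22/θ² − 10 < 0, confirming a maximum.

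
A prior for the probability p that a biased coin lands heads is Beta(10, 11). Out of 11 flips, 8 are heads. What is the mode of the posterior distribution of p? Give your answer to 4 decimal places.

p̂_MAP = 0.5667

Prior: Beta(10, 11).
Data: 8 successes in 11 trials. The binomial likelihood contributes p^8(1−p)^3, so the posterior is Beta(10+8, 11+3) = Beta(18, 14).
For Beta(a, b) with a, b > 1 the mode is (a−1)/(a+b−2) = 17/30 ≈ 0.5667.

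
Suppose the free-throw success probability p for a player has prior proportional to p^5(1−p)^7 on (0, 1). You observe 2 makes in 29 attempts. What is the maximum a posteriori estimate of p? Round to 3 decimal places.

p̂_MAP = 0.171

The prior density ∝ p^5(1−p)^7 is the kernel of Beta(6, 8).
Data: 2 successes in 29 trials. The binomial likelihood contributes p^2(1−p)^27, so the posterior is Beta(6+2, 8+27) = Beta(8, 35).
For Beta(a, b) with a, b > 1 the mode is (a−1)/(a+b−2) = 7/41 ≈ 0.171.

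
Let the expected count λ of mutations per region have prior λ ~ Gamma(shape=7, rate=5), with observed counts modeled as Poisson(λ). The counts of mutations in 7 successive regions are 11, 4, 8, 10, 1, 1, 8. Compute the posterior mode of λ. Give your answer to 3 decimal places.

λ̂_MAP = 4.083

Σxᵢ = 11+4+8+10+1+1+8 = 43, with n = 7.
Posterior ∝ λ^6e^(−5λ) · λ^43e^(−7λ) = λ^49e^(−12λ), i.e. Gamma(shape=50, rate=12).
The mode of a Gamma(a, b) with a ≥ 1 (shape–rate) is (a−1)/b = 49/12 ≈ 4.083.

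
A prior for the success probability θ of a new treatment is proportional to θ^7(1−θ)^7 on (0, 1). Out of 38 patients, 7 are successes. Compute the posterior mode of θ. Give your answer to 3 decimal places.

θ̂_MAP = 0.269

The prior density ∝ θ^7(1−θ)^7 is the kernel of Beta(8, 8).
Data: 7 successes in 38 trials. The binomial likelihood contributes θ^7(1−θ)^31, so the posterior is Beta(8+7, 8+31) = Beta(15, 39).
For Beta(a, b) with a, b > 1 the mode is (a−1)/(a+b−2) = 14/52 ≈ 0.269.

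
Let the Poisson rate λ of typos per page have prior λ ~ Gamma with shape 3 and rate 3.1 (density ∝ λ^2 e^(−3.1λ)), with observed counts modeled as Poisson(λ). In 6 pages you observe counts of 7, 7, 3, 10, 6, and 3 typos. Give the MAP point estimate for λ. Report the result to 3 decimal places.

λ̂_MAP = 4.176

Σxᵢ = 7+7+3+10+6+3 = 36, with n = 6.
Posterior ∝ λ^2e^(−3.1λ) · λ^36e^(−6λ) = λ^38e^(−9.1λ), i.e. Gamma(shape=39, rate=9.1).
The mode of a Gamma(a, b) with a ≥ 1 (shape–rate) is (a−1)/b = 38/9.1 ≈ 4.176.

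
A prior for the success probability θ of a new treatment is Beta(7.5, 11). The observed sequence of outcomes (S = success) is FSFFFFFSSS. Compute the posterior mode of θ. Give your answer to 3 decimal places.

θ̂_MAP = 0.396

Prior: Beta(7.5, 11).
Data: 4 successes in 10 trials (from the sequence). The binomial likelihood contributes θ^4(1−θ)^6, so the posterior is Beta(7.5+4, 11+6) = Beta(11.5, 17).
For Beta(a, b) with a, b > 1 the mode is (a−1)/(a+b−2) = 10.5/26.5 ≈ 0.396.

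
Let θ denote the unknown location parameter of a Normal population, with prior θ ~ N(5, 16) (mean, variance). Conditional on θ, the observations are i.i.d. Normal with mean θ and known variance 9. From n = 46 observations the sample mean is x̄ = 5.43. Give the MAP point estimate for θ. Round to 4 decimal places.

θ̂_MAP = 5.4248

n = 46, x̄ = 5.43.
For a Normal prior and Normal likelihood with known variance, the posterior is Normal; its mode equals its mean, the precision-weighted average.
Prior precision 1/σ₀² = 1/16 = 0.0625; data precision n/σ² = 46/9.
θ̂ = (0.0625·5 + (46/9)·5.43) / (0.0625 + 46/9) = (33679/1200)/(745/144) = 101037/18625 ≈ 5.4248.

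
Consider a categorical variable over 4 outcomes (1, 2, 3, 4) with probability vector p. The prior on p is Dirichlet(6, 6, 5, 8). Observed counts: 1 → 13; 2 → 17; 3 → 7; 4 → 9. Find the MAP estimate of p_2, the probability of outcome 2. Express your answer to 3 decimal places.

The posterior is Dirichlet(αᵢ + nᵢ) = Dirichlet(19, 23, 12, 17).
For a Dirichlet(a₁,…,a_K) with all aᵢ > 1, the mode has j-th component (aⱼ − 1)/(Σaᵢ − K).
Here Σaᵢ = 71 and K = 4, so p_2 = (23 − 1)/(71 − 4) = 22/67 ≈ 0.328.

MAP estimate: 0.328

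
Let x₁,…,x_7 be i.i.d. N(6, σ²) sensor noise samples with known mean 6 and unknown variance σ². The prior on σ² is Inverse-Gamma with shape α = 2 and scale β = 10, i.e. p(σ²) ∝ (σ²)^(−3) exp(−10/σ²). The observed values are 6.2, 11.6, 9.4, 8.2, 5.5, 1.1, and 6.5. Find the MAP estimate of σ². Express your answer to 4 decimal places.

σ̂²_MAP = 7.1008

Sum of squared deviations about the known mean: SS = (6.2−6)² + (11.6−6)² + (9.4−6)² + (8.2−6)² + (5.5−6)² + (1.1−6)² + (6.5−6)² = 72.31.
The Normal likelihood contributes (σ²)^(−n/2) exp(−SS/(2σ²)), so the posterior is Inverse-Gamma(α + n/2, β + SS/2) = Inverse-Gamma(5.5, 46.155).
The mode of Inverse-Gamma(a, b) is b/(a+1) = 46.155/6.5 ≈ 7.1008.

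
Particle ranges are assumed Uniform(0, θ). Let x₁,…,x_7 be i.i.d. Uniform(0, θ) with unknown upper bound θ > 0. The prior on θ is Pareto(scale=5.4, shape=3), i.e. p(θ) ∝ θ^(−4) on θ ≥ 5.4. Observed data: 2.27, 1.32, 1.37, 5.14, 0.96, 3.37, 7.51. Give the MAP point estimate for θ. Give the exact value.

θ̂_MAP = 7.51

The Uniform(0, θ) likelihood is θ^(−n) for θ ≥ max(xᵢ), zero otherwise. Here max(xᵢ) = 7.51.
Posterior ∝ θ^(−4) · θ^(−7) = θ^(−11) on θ ≥ max(5.4, 7.51) = 7.51.
This density is strictly decreasing in θ, so the posterior mode lies at the lower boundary of the support.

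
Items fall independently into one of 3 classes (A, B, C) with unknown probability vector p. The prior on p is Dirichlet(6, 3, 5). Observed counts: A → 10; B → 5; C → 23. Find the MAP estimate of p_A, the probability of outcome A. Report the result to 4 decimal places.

The posterior is Dirichlet(αᵢ + nᵢ) = Dirichlet(16, 8, 28).
For a Dirichlet(a₁,…,a_K) with all aᵢ > 1, the mode has j-th component (aⱼ − 1)/(Σaᵢ − K).
Here Σaᵢ = 52 and K = 3, so p_A = (16 − 1)/(52 − 3) = 15/49 ≈ 0.3061.

MAP estimate of p_A = 0.3061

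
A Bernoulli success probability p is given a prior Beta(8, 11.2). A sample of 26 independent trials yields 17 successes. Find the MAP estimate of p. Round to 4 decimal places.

p̂_MAP = 0.5556

Prior: Beta(8, 11.2).
Data: 17 successes in 26 trials. The binomial likelihood contributes p^17(1−p)^9, so the posterior is Beta(8+17, 11.2+9) = Beta(25, 20.2).
For Beta(a, b) with a, b > 1 the mode is (a−1)/(a+b−2) = 24/43.2 ≈ 0.5556.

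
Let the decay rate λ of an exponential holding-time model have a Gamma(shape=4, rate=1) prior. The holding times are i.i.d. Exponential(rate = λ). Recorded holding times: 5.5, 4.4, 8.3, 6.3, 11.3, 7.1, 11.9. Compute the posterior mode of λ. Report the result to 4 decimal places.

The Exponential(rate=λ) likelihood is ∝ λ^n e^(−λΣtᵢ). Here n = 7 and Σtᵢ = 5.5 + 4.4 + 8.3 + 6.3 + 11.3 + 7.1 + 11.9 = 54.8.
Posterior ∝ λ^3e^(−1λ) · λ^7e^(−54.8λ) = λ^10e^(−55.8λ), i.e. Gamma(11, 55.8).
Mode = (a−1)/b = 10/55.8 ≈ 0.1792.

λ̂_MAP = 0.1792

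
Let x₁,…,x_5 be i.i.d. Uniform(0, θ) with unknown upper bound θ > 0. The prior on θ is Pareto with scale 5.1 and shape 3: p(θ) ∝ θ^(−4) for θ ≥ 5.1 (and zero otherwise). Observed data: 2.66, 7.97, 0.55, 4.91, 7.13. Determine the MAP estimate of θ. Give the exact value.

θ̂_MAP = 7.97

The Uniform(0, θ) likelihood is θ^(−n) for θ ≥ max(xᵢ), zero otherwise. Here max(xᵢ) = 7.97.
Posterior ∝ θ^(−4) · θ^(−5) = θ^(−9) on θ ≥ max(5.1, 7.97) = 7.97.
This density is strictly decreasing in θ, so the posterior mode lies at the lower boundary of the support.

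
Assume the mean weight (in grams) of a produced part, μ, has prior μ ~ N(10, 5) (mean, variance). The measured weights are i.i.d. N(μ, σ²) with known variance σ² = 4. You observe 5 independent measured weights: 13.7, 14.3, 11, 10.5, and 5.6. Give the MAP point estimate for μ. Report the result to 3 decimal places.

n = 5; x̄ = (13.7 + 14.3 + 11 + 10.5 + 5.6)/5 = 55.1/5 = 11.02.
For a Normal prior and Normal likelihood with known variance, the posterior is Normal; its mode equals its mean, the precision-weighted average.
Prior precision 1/σ₀² = 1/5 = 0.2; data precision n/σ² = 5/4 = 1.25.
μ̂ = (0.2·10 + 1.25·11.02) / (0.2 + 1.25) = 15.775/1.45 = 631/58 ≈ 10.879.

μ̂_MAP = 10.879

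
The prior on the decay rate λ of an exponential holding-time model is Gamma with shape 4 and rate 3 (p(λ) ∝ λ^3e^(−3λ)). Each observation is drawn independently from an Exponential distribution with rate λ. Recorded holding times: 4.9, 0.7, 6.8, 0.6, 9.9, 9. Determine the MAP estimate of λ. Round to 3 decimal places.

λ̂_MAP = 0.258

The Exponential(rate=λ) likelihood is ∝ λ^n e^(−λΣtᵢ). Here n = 6 and Σtᵢ = 4.9 + 0.7 + 6.8 + 0.6 + 9.9 + 9 = 31.9.
Posterior ∝ λ^3e^(−3λ) · λ^6e^(−31.9λ) = λ^9e^(−34.9λ), i.e. Gamma(10, 34.9).
Mode = (a−1)/b = 9/34.9 ≈ 0.258.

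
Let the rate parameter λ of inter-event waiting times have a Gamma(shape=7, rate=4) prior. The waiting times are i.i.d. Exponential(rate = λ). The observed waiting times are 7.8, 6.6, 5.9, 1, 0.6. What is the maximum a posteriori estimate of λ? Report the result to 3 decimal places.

λ̂_MAP = 0.425

The Exponential(rate=λ) likelihood is ∝ λ^n e^(−λΣtᵢ). Here n = 5 and Σtᵢ = 7.8 + 6.6 + 5.9 + 1 + 0.6 = 21.9.
Posterior ∝ λ^6e^(−4λ) · λ^5e^(−21.9λ) = λ^11e^(−25.9λ), i.e. Gamma(12, 25.9).
Mode = (a−1)/b = 11/25.9 ≈ 0.425.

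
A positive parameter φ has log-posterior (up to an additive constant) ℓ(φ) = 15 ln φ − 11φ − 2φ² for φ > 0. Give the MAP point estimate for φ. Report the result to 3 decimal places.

ℓ'(φ) = 15/φ − 11 − 4φ. Setting this to zero and multiplying by φ: 4φ² + 11φ − 15 = 0.
φ = (−11 + √(11² + 4·4·15)) / (2·4) = (−11 + √361) / 8 = (−11 + 19)/8 = 1.
ℓ''(φ) = −15/φ² − 4 < 0, confirming a maximum.

φ̂_MAP = 1.000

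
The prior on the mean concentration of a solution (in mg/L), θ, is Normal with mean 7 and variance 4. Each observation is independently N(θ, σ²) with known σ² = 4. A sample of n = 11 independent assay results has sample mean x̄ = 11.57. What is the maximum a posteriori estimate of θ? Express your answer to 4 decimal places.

n = 11, x̄ = 11.57.
For a Normal prior and Normal likelihood with known variance, the posterior is Normal; its mode equals its mean, the precision-weighted average.
Prior precision 1/σ₀² = 1/4 = 0.25; data precision n/σ² = 11/4 = 2.75.
θ̂ = (0.25·7 + 2.75·11.57) / (0.25 + 2.75) = 33.5675/3 = 13427/1200 ≈ 11.1892.

θ̂_MAP = 11.1892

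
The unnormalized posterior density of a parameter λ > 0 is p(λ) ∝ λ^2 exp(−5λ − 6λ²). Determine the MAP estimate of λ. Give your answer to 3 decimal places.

λ̂_MAP = 0.250

ℓ'(λ) = 2/λ − 5 − 12λ. Setting this to zero and multiplying by λ: 12λ² + 5λ − 2 = 0.
λ = (−5 + √(5² + 4·12·2)) / (2·12) = (−5 + √121) / 24 = (−5 + 11)/24 = 1/4.
ℓ''(λ) = −2/λ² − 12 < 0, confirming a maximum.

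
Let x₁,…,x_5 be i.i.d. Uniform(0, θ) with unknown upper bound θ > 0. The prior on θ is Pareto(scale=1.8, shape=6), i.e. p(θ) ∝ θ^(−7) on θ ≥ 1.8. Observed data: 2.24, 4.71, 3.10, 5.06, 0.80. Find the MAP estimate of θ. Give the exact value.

The Uniform(0, θ) likelihood is θ^(−n) for θ ≥ max(xᵢ), zero otherwise. Here max(xᵢ) = 5.06.
Posterior ∝ θ^(−7) · θ^(−5) = θ^(−12) on θ ≥ max(1.8, 5.06) = 5.06.
This density is strictly decreasing in θ, so the posterior mode lies at the lower boundary of the support.

θ̂_MAP = 5.06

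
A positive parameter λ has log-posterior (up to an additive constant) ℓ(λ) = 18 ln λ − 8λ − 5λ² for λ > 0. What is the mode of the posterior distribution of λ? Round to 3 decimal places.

ℓ'(λ) = 18/λ − 8 − 10λ. Setting this to zero and multiplying by λ: 10λ² + 8λ − 18 = 0.
λ = (−8 + √(8² + 4·10·18)) / (2·10) = (−8 + √784) / 20 = (−8 + 28)/20 = 1.
ℓ''(λ) = −18/λ² − 10 < 0, confirming a maximum.

λ̂_MAP = 1.000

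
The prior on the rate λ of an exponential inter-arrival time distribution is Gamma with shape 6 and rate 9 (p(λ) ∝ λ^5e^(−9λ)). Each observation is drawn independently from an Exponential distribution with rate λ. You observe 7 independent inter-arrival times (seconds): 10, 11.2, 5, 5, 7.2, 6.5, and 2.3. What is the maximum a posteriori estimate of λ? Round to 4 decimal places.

The Exponential(rate=λ) likelihood is ∝ λ^n e^(−λΣtᵢ). Here n = 7 and Σtᵢ = 10 + 11.2 + 5 + 5 + 7.2 + 6.5 + 2.3 = 47.2.
Posterior ∝ λ^5e^(−9λ) · λ^7e^(−47.2λ) = λ^12e^(−56.2λ), i.e. Gamma(13, 56.2).
Mode = (a−1)/b = 12/56.2 ≈ 0.2135.

λ̂_MAP = 0.2135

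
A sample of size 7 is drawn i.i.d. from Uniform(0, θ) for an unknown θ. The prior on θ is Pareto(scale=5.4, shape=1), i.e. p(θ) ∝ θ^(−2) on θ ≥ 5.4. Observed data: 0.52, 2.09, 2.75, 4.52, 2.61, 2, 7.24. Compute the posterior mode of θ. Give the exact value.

θ̂_MAP = 7.24

The Uniform(0, θ) likelihood is θ^(−n) for θ ≥ max(xᵢ), zero otherwise. Here max(xᵢ) = 7.24.
Posterior ∝ θ^(−2) · θ^(−7) = θ^(−9) on θ ≥ max(5.4, 7.24) = 7.24.
This density is strictly decreasing in θ, so the posterior mode lies at the lower boundary of the support.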